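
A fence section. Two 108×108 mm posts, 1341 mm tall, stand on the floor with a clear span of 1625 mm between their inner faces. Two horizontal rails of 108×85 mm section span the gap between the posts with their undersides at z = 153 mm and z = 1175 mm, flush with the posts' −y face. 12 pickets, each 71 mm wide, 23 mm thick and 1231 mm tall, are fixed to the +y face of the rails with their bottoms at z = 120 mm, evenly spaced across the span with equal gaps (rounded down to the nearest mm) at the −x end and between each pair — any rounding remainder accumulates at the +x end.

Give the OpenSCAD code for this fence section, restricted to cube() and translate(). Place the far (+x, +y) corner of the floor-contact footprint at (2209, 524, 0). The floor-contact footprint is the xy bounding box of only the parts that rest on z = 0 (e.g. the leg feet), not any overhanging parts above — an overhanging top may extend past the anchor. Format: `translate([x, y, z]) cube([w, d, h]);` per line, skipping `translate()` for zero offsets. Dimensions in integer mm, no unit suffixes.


translate([368, 416, 0]) cube([108, 108, 1341]);
translate([2101, 416, 0]) cube([108, 108, 1341]);
translate([476, 416, 153]) cube([1625, 108, 85]);
translate([476, 416, 1175]) cube([1625, 108, 85]);
translate([535, 524, 120]) cube([71, 23, 1231]);
translate([665, 524, 120]) cube([71, 23, 1231]);
translate([795, 524, 120]) cube([71, 23, 1231]);
translate([925, 524, 120]) cube([71, 23, 1231]);
translate([1055, 524, 120]) cube([71, 23, 1231]);
translate([1185, 524, 120]) cube([71, 23, 1231]);
translate([1315, 524, 120]) cube([71, 23, 1231]);
translate([1445, 524, 120]) cube([71, 23, 1231]);
translate([1575, 524, 120]) cube([71, 23, 1231]);
translate([1705, 524, 120]) cube([71, 23, 1231]);
translate([1835, 524, 120]) cube([71, 23, 1231]);
translate([1965, 524, 120]) cube([71, 23, 1231]);


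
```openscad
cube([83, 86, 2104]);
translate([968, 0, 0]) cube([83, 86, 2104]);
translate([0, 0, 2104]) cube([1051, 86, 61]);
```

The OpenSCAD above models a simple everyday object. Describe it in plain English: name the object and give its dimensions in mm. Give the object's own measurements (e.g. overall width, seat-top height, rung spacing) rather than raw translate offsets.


A door frame. The clear opening is 885 mm wide and 2104 mm high. Two 83 mm wide jambs, 86 mm deep, stand either side of the opening from the floor to the top of the opening. A 61 mm thick head sits across the top of both jambs, spanning the full outside width of the frame.


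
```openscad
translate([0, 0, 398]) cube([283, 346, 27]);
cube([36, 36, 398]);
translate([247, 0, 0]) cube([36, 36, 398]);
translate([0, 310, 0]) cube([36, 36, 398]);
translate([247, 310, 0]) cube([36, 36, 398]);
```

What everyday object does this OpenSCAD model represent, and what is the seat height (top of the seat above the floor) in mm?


A stool. The seat height is 425 mm.

A 283×346×27 slab at z = 398 on four corner posts — a stool. The seat top is 398 + 27 = 425 mm.


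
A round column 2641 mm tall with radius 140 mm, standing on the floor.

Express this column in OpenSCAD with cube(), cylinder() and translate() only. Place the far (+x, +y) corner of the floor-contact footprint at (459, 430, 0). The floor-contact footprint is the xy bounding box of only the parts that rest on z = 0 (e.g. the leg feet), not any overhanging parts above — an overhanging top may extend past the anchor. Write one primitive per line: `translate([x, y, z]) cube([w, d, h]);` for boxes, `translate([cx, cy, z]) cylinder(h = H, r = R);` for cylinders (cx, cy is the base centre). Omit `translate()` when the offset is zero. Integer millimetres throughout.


translate([319, 290, 0]) cylinder(h = 2641, r = 140);


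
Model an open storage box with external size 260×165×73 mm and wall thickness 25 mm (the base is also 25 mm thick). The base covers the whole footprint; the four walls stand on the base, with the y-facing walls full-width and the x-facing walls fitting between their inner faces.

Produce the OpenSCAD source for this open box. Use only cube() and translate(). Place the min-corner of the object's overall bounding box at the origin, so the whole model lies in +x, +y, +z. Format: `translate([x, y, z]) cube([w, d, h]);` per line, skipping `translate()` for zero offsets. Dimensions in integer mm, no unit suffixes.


cube([260, 165, 25]);
translate([0, 0, 25]) cube([260, 25, 48]);
translate([0, 140, 25]) cube([260, 25, 48]);
translate([0, 25, 25]) cube([25, 115, 48]);
translate([235, 25, 25]) cube([25, 115, 48]);


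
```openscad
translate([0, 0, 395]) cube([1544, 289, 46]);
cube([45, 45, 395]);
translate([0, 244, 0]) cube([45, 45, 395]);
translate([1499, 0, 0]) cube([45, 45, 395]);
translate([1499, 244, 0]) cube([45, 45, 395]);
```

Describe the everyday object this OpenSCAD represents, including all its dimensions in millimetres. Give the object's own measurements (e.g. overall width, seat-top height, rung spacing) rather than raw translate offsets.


A long wooden bench with a 1544 mm (x) × 289 mm (y) seat, 46 mm thick, its top surface 441 mm above the floor. Four 45 mm square legs at the seat corners, flush with the edges, run from z = 0 to the seat underside.


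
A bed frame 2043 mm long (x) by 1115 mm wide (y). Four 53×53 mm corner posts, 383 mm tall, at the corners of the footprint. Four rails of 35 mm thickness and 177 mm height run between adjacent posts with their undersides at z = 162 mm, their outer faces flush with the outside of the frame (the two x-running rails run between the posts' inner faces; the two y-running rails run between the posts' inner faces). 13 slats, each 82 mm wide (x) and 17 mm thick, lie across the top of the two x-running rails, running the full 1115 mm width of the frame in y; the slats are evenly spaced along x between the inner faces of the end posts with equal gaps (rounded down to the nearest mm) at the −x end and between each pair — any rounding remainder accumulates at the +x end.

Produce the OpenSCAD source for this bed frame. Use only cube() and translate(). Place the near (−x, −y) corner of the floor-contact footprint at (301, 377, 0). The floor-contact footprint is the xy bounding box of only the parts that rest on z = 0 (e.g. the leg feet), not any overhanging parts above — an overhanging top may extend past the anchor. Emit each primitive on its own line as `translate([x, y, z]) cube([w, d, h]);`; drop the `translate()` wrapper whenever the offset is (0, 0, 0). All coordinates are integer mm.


translate([301, 377, 0]) cube([53, 53, 383]);
translate([301, 1439, 0]) cube([53, 53, 383]);
translate([2291, 377, 0]) cube([53, 53, 383]);
translate([2291, 1439, 0]) cube([53, 53, 383]);
translate([354, 377, 162]) cube([1937, 35, 177]);
translate([354, 1457, 162]) cube([1937, 35, 177]);
translate([301, 430, 162]) cube([35, 1009, 177]);
translate([2309, 430, 162]) cube([35, 1009, 177]);
translate([416, 377, 339]) cube([82, 1115, 17]);
translate([560, 377, 339]) cube([82, 1115, 17]);
translate([704, 377, 339]) cube([82, 1115, 17]);
translate([848, 377, 339]) cube([82, 1115, 17]);
translate([992, 377, 339]) cube([82, 1115, 17]);
translate([1136, 377, 339]) cube([82, 1115, 17]);
translate([1280, 377, 339]) cube([82, 1115, 17]);
translate([1424, 377, 339]) cube([82, 1115, 17]);
translate([1568, 377, 339]) cube([82, 1115, 17]);
translate([1712, 377, 339]) cube([82, 1115, 17]);
translate([1856, 377, 339]) cube([82, 1115, 17]);
translate([2000, 377, 339]) cube([82, 1115, 17]);
translate([2144, 377, 339]) cube([82, 1115, 17]);


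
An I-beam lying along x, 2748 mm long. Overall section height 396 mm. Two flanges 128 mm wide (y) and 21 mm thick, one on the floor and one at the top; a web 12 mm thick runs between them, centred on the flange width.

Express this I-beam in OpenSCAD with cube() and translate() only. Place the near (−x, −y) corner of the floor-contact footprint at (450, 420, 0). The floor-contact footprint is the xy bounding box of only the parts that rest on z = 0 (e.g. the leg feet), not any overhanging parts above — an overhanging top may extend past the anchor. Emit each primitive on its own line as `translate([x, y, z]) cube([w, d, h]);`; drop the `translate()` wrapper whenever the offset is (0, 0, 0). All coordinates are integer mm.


translate([450, 420, 0]) cube([2748, 128, 21]);
translate([450, 478, 21]) cube([2748, 12, 354]);
translate([450, 420, 375]) cube([2748, 128, 21]);


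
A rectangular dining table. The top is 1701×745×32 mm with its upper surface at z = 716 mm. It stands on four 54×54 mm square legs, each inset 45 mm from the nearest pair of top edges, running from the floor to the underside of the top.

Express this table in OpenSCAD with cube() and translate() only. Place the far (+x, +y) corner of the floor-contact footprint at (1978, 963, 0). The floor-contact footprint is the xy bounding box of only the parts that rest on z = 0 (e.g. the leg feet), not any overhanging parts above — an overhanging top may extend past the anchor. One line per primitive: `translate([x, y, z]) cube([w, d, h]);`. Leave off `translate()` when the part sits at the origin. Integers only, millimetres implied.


translate([322, 263, 684]) cube([1701, 745, 32]);
translate([367, 308, 0]) cube([54, 54, 684]);
translate([1924, 308, 0]) cube([54, 54, 684]);
translate([367, 909, 0]) cube([54, 54, 684]);
translate([1924, 909, 0]) cube([54, 54, 684]);


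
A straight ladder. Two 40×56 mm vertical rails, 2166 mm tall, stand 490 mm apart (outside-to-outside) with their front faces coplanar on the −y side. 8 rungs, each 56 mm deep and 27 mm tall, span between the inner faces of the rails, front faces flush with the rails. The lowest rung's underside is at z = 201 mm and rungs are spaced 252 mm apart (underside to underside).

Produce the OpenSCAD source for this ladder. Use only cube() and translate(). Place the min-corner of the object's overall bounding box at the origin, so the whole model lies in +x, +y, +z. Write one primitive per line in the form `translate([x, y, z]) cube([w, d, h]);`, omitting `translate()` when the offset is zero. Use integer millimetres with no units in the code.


cube([40, 56, 2166]);
translate([450, 0, 0]) cube([40, 56, 2166]);
translate([40, 0, 201]) cube([410, 56, 27]);
translate([40, 0, 453]) cube([410, 56, 27]);
translate([40, 0, 705]) cube([410, 56, 27]);
translate([40, 0, 957]) cube([410, 56, 27]);
translate([40, 0, 1209]) cube([410, 56, 27]);
translate([40, 0, 1461]) cube([410, 56, 27]);
translate([40, 0, 1713]) cube([410, 56, 27]);
translate([40, 0, 1965]) cube([410, 56, 27]);


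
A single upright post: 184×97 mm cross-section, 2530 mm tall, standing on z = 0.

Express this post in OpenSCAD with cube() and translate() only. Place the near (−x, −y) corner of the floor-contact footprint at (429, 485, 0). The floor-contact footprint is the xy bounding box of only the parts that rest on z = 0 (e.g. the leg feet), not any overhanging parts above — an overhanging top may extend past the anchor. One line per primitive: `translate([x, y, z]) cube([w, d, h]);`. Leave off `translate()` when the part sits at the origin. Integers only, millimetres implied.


translate([429, 485, 0]) cube([184, 97, 2530]);


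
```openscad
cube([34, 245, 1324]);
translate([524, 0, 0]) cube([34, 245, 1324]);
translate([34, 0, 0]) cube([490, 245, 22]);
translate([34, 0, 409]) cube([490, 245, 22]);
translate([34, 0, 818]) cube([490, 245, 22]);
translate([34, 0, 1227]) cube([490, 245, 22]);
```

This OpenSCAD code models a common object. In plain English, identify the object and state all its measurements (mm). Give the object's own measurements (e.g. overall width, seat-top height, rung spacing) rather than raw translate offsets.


An open bookshelf. Two side panels, each 34 mm thick, 245 mm deep and 1324 mm tall, stand 558 mm apart (outside-to-outside). Between them sit 4 shelves, each 22 mm thick and 245 mm deep, spanning the full gap between the sides. The bottom shelf rests on the floor (its underside at z = 0) and the clear gap between one shelf's top and the next shelf's underside is 387 mm.


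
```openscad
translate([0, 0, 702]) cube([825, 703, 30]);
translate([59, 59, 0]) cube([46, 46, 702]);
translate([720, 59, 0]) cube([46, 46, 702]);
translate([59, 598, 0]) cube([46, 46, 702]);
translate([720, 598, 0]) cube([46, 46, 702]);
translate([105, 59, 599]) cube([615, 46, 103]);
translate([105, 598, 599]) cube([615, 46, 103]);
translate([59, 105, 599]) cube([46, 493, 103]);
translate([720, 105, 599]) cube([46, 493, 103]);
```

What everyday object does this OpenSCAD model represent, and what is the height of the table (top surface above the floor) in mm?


A table. The table height is 732 mm.

A 825×703×30 slab sits at z = 702 on four 46 mm square posts — a table. The top surface is at 702 + 30 = 732 mm.


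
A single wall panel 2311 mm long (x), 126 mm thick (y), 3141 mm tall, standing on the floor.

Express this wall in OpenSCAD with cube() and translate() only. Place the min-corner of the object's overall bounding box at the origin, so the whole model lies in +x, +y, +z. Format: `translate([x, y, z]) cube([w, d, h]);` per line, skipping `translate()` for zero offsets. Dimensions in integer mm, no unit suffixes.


cube([2311, 126, 3141]);


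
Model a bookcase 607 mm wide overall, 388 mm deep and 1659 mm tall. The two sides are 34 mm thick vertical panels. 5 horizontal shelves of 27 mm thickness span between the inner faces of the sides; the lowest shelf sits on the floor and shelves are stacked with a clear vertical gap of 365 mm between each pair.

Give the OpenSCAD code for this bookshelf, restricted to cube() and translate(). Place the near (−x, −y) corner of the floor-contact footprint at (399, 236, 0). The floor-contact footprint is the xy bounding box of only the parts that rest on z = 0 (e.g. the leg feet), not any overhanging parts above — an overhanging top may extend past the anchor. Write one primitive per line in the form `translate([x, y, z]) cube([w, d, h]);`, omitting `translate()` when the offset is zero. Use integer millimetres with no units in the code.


translate([399, 236, 0]) cube([34, 388, 1659]);
translate([972, 236, 0]) cube([34, 388, 1659]);
translate([433, 236, 0]) cube([539, 388, 27]);
translate([433, 236, 392]) cube([539, 388, 27]);
translate([433, 236, 784]) cube([539, 388, 27]);
translate([433, 236, 1176]) cube([539, 388, 27]);
translate([433, 236, 1568]) cube([539, 388, 27]);


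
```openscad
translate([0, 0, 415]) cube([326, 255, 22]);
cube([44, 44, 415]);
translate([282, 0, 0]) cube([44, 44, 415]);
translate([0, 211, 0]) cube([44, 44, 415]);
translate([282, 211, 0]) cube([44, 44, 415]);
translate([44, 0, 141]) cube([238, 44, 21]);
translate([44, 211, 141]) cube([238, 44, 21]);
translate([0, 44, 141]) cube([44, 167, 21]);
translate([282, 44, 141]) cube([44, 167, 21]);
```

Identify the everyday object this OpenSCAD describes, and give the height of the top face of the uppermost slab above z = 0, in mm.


A stool. The seat height is 437 mm.

A 326×255×22 slab at z = 415 on four corner posts — a stool. The seat top is 415 + 22 = 437 mm.


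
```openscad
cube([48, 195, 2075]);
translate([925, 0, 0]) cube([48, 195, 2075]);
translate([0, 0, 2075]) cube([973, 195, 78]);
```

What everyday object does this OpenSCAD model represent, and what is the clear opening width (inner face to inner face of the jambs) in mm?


A door frame. The clear opening width is 877 mm.

Two 2075 mm tall posts with a header on top — a door frame. The left jamb is 48 mm wide at x = 0; the right jamb starts at x = 925. The clear opening is 925 − 48 = 877 mm.


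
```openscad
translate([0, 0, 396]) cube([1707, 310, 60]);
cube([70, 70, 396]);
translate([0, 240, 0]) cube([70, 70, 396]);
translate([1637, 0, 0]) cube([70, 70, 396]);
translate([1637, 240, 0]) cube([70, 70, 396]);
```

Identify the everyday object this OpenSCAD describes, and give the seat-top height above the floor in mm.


A bench. The seat-top height is 456 mm.

A long slab on four corner posts — a bench. The slab sits at z = 396 with thickness 60, so the top is 396 + 60 = 456 mm.


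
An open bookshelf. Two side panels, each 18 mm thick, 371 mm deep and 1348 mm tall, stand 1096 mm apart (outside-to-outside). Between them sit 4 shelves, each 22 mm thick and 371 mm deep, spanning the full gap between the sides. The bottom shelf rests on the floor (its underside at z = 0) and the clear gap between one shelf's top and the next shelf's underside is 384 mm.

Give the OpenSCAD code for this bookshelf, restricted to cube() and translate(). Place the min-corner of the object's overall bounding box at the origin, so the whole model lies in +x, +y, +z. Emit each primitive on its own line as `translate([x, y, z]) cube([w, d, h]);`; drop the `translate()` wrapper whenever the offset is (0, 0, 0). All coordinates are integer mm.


cube([18, 371, 1348]);
translate([1078, 0, 0]) cube([18, 371, 1348]);
translate([18, 0, 0]) cube([1060, 371, 22]);
translate([18, 0, 406]) cube([1060, 371, 22]);
translate([18, 0, 812]) cube([1060, 371, 22]);
translate([18, 0, 1218]) cube([1060, 371, 22]);


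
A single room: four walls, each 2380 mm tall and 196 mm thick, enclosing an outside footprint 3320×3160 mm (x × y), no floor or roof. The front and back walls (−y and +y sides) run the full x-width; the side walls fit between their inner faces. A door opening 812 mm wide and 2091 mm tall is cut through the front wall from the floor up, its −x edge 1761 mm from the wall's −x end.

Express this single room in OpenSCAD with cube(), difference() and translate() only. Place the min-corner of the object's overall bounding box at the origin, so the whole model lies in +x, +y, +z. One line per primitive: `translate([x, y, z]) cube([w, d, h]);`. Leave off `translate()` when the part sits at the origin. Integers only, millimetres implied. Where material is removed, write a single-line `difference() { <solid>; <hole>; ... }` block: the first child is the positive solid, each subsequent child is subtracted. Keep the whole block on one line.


difference() { cube([3320, 196, 2380]); translate([1761, 0, 0]) cube([812, 196, 2091]); }
translate([0, 2964, 0]) cube([3320, 196, 2380]);
translate([0, 196, 0]) cube([196, 2768, 2380]);
translate([3124, 196, 0]) cube([196, 2768, 2380]);


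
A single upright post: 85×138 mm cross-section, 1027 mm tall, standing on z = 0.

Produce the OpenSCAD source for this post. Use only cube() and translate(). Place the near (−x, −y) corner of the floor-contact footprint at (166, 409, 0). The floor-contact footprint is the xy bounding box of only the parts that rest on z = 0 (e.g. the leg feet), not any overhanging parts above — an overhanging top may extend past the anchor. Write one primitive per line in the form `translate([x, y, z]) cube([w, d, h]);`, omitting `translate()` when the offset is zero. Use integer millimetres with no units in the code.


translate([166, 409, 0]) cube([85, 138, 1027]);


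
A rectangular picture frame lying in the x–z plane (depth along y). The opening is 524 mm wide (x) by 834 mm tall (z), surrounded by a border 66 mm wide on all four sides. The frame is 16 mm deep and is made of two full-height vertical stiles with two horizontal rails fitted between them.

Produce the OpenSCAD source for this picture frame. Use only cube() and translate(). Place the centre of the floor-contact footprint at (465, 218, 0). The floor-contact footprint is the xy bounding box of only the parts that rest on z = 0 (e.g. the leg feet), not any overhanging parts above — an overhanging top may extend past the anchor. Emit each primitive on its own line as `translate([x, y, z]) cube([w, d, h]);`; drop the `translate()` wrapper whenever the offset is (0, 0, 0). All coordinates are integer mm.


translate([137, 210, 0]) cube([66, 16, 966]);
translate([727, 210, 0]) cube([66, 16, 966]);
translate([203, 210, 0]) cube([524, 16, 66]);
translate([203, 210, 900]) cube([524, 16, 66]);


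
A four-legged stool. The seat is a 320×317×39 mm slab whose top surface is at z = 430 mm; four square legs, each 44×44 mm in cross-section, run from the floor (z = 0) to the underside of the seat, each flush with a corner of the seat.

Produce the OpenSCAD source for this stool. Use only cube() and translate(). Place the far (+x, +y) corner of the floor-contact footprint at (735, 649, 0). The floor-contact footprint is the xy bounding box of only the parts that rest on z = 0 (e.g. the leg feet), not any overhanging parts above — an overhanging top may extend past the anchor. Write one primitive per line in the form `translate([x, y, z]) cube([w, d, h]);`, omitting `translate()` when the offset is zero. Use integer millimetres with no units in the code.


// leg_h = 430 - 39 = 391
translate([415, 332, 391]) cube([320, 317, 39]);
translate([415, 332, 0]) cube([44, 44, 391]);
translate([691, 332, 0]) cube([44, 44, 391]);
translate([415, 605, 0]) cube([44, 44, 391]);
translate([691, 605, 0]) cube([44, 44, 391]);


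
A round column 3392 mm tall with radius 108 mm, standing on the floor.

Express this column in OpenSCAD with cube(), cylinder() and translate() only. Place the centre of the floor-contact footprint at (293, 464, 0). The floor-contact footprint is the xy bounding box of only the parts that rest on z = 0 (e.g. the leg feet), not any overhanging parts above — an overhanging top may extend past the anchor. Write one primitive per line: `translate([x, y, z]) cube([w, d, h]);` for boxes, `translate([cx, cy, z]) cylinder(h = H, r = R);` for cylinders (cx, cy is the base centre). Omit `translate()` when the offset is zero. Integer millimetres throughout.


translate([293, 464, 0]) cylinder(h = 3392, r = 108);


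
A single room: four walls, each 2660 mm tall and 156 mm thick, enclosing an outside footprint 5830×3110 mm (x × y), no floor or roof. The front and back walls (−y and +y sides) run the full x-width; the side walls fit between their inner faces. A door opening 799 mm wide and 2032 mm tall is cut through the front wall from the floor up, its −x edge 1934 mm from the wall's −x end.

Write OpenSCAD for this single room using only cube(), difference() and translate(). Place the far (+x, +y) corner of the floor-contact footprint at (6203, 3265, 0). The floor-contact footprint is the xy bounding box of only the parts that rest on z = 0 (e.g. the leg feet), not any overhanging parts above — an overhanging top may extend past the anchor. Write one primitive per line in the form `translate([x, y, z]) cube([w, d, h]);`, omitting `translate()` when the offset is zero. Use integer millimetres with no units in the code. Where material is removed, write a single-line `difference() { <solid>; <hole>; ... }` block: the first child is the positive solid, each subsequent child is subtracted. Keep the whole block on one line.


difference() { translate([373, 155, 0]) cube([5830, 156, 2660]); translate([2307, 155, 0]) cube([799, 156, 2032]); }
translate([373, 3109, 0]) cube([5830, 156, 2660]);
translate([373, 311, 0]) cube([156, 2798, 2660]);
translate([6047, 311, 0]) cube([156, 2798, 2660]);


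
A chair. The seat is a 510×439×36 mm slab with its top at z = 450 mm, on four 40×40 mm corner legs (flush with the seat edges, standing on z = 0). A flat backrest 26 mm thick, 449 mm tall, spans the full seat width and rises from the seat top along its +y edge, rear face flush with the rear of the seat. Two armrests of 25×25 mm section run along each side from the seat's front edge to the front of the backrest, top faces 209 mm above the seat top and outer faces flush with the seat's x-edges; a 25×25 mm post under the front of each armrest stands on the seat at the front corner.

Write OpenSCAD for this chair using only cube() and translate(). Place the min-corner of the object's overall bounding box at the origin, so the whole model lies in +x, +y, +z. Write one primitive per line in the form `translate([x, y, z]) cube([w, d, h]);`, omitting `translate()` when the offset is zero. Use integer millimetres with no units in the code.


// leg_h = 450 - 36 = 414
// arm post h = 209 - 25 = 184
translate([0, 0, 414]) cube([510, 439, 36]);
cube([40, 40, 414]);
translate([470, 0, 0]) cube([40, 40, 414]);
translate([0, 399, 0]) cube([40, 40, 414]);
translate([470, 399, 0]) cube([40, 40, 414]);
translate([0, 413, 450]) cube([510, 26, 449]);
translate([0, 0, 634]) cube([25, 413, 25]);
translate([485, 0, 634]) cube([25, 413, 25]);
translate([0, 0, 450]) cube([25, 25, 184]);
translate([485, 0, 450]) cube([25, 25, 184]);


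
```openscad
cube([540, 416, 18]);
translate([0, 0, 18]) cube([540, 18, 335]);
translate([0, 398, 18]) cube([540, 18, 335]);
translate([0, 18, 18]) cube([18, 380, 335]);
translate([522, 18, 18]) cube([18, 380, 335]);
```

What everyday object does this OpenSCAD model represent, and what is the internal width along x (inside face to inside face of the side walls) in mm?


An open box. The internal width is 504 mm.

A 540×416 base slab with four walls standing on it — an open box. The base is 540 mm wide and the walls are 18 mm thick, so the internal width is 540 − 2 × 18 = 504 mm.


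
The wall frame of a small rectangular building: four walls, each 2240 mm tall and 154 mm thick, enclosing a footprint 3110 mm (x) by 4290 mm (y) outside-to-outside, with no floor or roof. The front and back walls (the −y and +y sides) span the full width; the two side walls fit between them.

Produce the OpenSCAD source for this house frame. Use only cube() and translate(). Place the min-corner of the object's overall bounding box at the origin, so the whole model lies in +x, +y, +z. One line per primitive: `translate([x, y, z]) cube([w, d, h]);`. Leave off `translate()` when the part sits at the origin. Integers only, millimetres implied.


cube([3110, 154, 2240]);
translate([0, 4136, 0]) cube([3110, 154, 2240]);
translate([0, 154, 0]) cube([154, 3982, 2240]);
translate([2956, 154, 0]) cube([154, 3982, 2240]);


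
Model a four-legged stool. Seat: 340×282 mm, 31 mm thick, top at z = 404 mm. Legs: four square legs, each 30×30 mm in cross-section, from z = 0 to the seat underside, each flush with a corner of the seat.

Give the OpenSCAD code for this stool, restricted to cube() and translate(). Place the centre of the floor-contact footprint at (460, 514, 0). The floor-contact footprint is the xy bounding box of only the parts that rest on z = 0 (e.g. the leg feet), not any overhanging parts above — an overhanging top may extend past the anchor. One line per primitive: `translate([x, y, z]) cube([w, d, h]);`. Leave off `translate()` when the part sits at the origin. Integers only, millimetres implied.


// leg_h = 404 - 31 = 373
translate([290, 373, 373]) cube([340, 282, 31]);
translate([290, 373, 0]) cube([30, 30, 373]);
translate([600, 373, 0]) cube([30, 30, 373]);
translate([290, 625, 0]) cube([30, 30, 373]);
translate([600, 625, 0]) cube([30, 30, 373]);


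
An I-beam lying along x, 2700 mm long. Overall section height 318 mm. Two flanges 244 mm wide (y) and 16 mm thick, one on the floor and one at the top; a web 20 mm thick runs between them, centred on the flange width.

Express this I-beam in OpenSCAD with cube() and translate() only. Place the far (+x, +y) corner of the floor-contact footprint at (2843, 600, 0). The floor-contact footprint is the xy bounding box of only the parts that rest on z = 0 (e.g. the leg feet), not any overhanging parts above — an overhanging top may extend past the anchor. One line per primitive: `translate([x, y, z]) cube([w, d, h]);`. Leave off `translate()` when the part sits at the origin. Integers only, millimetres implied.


translate([143, 356, 0]) cube([2700, 244, 16]);
translate([143, 468, 16]) cube([2700, 20, 286]);
translate([143, 356, 302]) cube([2700, 244, 16]);


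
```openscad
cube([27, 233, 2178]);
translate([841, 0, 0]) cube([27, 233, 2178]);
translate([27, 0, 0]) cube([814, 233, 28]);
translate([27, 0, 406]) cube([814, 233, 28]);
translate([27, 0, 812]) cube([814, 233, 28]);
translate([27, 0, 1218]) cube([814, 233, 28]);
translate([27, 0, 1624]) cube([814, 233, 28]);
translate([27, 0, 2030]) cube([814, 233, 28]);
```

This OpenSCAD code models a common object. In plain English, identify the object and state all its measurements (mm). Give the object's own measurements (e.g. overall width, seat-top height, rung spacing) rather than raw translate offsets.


An open bookshelf. Two side panels, each 27 mm thick, 233 mm deep and 2178 mm tall, stand 868 mm apart (outside-to-outside). Between them sit 6 shelves, each 28 mm thick and 233 mm deep, spanning the full gap between the sides. The bottom shelf rests on the floor (its underside at z = 0) and the clear gap between one shelf's top and the next shelf's underside is 378 mm.


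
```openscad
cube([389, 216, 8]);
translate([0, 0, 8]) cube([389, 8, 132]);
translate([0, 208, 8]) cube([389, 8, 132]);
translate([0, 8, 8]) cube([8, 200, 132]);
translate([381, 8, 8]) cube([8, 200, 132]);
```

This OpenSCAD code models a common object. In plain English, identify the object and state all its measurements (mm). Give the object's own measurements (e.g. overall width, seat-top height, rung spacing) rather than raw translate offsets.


An open-topped rectangular box: outside dimensions 389×216×140 mm, with a uniform wall and base thickness of 8 mm. The base is a full 389×216 slab on the floor; four walls sit on top of the base. The front and back walls (the −y and +y sides) span the full width; the two side walls fit between them.


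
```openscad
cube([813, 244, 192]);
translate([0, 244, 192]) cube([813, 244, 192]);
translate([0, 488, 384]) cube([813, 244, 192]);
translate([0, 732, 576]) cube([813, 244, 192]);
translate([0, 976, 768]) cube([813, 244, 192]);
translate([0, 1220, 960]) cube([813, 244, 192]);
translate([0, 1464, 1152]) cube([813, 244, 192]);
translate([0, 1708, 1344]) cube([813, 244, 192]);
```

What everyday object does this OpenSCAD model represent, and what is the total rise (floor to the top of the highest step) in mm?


A staircase. The total rise is 1536 mm.

8 identical blocks, each offset up and back from the previous — a staircase. Each step is 192 mm tall and there are 8 of them, so the total rise is 8 × 192 = 1536 mm.


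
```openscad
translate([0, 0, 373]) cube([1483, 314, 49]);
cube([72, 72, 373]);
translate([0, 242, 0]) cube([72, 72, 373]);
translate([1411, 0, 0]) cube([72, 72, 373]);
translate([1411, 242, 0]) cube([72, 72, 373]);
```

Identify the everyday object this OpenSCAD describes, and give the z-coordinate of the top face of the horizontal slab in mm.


A bench. The seat-top height is 422 mm.

A long slab on four corner posts — a bench. The slab sits at z = 373 with thickness 49, so the top is 373 + 49 = 422 mm.


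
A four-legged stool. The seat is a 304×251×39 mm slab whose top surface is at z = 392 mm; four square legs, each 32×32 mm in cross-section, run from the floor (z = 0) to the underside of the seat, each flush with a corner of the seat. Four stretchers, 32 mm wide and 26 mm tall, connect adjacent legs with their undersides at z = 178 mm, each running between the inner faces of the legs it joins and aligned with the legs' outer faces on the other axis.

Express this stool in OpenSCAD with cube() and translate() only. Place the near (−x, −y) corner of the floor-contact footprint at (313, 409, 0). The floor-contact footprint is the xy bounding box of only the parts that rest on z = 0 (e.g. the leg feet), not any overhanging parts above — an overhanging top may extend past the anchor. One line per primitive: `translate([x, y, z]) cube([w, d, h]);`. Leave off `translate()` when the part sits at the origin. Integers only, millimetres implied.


translate([313, 409, 353]) cube([304, 251, 39]);
translate([313, 409, 0]) cube([32, 32, 353]);
translate([585, 409, 0]) cube([32, 32, 353]);
translate([313, 628, 0]) cube([32, 32, 353]);
translate([585, 628, 0]) cube([32, 32, 353]);
translate([345, 409, 178]) cube([240, 32, 26]);
translate([345, 628, 178]) cube([240, 32, 26]);
translate([313, 441, 178]) cube([32, 187, 26]);
translate([585, 441, 178]) cube([32, 187, 26]);


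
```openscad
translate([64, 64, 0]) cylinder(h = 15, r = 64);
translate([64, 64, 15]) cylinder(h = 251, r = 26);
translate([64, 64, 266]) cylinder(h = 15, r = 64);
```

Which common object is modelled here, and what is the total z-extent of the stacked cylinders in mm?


A spool. The overall height is 281 mm.

Three coaxial cylinders, large–small–large — a spool. Two 15 mm flanges and a 251 mm core give 15 + 251 + 15 = 281 mm.


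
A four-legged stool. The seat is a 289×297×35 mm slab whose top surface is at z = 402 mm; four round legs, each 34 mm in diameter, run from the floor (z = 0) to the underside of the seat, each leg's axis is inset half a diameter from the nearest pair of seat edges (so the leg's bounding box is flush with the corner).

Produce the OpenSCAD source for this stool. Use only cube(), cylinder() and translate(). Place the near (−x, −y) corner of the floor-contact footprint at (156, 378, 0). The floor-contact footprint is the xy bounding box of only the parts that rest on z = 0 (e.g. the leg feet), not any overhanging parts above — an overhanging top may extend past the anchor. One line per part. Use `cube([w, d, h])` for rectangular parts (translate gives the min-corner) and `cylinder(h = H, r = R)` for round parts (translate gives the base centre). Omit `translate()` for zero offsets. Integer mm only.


translate([156, 378, 367]) cube([289, 297, 35]);
translate([173, 395, 0]) cylinder(h = 367, r = 17);
translate([428, 395, 0]) cylinder(h = 367, r = 17);
translate([173, 658, 0]) cylinder(h = 367, r = 17);
translate([428, 658, 0]) cylinder(h = 367, r = 17);


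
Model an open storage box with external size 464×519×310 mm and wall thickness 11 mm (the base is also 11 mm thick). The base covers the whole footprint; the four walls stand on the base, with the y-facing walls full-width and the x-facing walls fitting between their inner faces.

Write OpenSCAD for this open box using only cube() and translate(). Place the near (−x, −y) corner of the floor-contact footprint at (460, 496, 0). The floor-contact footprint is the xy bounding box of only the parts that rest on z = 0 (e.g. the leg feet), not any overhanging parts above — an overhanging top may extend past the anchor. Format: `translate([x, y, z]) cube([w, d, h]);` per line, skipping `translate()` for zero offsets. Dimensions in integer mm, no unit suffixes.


translate([460, 496, 0]) cube([464, 519, 11]);
translate([460, 496, 11]) cube([464, 11, 299]);
translate([460, 1004, 11]) cube([464, 11, 299]);
translate([460, 507, 11]) cube([11, 497, 299]);
translate([913, 507, 11]) cube([11, 497, 299]);


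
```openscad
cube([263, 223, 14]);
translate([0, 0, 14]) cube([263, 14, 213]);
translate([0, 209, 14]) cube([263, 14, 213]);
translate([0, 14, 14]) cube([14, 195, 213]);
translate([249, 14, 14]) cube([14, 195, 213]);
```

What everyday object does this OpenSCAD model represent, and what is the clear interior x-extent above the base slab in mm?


An open box. The internal width is 235 mm.

A 263×223 base slab with four walls standing on it — an open box. The base is 263 mm wide and the walls are 14 mm thick, so the internal width is 263 − 2 × 14 = 235 mm.


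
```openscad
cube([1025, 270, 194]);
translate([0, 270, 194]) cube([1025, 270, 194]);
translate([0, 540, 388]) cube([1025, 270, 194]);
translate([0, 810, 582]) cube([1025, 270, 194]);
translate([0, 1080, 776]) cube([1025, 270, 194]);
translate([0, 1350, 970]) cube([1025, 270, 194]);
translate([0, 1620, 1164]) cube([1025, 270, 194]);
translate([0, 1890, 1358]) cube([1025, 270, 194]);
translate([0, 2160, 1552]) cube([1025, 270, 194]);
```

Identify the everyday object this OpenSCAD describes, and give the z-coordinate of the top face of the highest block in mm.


A staircase. The total rise is 1746 mm.

9 identical blocks, each offset up and back from the previous — a staircase. Each step is 194 mm tall and there are 9 of them, so the total rise is 9 × 194 = 1746 mm.


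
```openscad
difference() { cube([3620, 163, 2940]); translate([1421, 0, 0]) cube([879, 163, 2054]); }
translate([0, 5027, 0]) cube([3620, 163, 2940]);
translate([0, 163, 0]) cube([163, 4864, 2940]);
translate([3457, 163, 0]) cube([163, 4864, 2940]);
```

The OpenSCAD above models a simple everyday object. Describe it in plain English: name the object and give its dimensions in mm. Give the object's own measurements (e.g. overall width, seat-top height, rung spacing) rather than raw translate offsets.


A single room: four walls, each 2940 mm tall and 163 mm thick, enclosing an outside footprint 3620×5190 mm (x × y), no floor or roof. The front and back walls (−y and +y sides) run the full x-width; the side walls fit between their inner faces. A door opening 879 mm wide and 2054 mm tall is cut through the front wall from the floor up, its −x edge 1421 mm from the wall's −x end.


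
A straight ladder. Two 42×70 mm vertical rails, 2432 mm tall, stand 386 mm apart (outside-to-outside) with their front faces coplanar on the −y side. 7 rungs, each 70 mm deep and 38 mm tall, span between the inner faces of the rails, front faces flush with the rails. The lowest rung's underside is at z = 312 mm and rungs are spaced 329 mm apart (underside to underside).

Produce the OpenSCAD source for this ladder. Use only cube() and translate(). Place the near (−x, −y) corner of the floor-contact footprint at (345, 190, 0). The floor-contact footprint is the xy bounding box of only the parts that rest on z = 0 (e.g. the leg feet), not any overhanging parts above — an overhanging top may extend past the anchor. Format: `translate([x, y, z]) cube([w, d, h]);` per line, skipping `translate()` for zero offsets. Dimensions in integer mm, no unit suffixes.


translate([345, 190, 0]) cube([42, 70, 2432]);
translate([689, 190, 0]) cube([42, 70, 2432]);
translate([387, 190, 312]) cube([302, 70, 38]);
translate([387, 190, 641]) cube([302, 70, 38]);
translate([387, 190, 970]) cube([302, 70, 38]);
translate([387, 190, 1299]) cube([302, 70, 38]);
translate([387, 190, 1628]) cube([302, 70, 38]);
translate([387, 190, 1957]) cube([302, 70, 38]);
translate([387, 190, 2286]) cube([302, 70, 38]);


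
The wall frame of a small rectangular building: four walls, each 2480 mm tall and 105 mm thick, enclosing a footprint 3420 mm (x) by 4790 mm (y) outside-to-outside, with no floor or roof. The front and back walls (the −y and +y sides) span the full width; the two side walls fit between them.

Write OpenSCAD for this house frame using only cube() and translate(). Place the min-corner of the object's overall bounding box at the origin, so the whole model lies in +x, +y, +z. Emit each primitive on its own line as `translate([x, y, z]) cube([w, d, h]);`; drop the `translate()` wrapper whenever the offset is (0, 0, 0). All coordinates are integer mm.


cube([3420, 105, 2480]);
translate([0, 4685, 0]) cube([3420, 105, 2480]);
translate([0, 105, 0]) cube([105, 4580, 2480]);
translate([3315, 105, 0]) cube([105, 4580, 2480]);


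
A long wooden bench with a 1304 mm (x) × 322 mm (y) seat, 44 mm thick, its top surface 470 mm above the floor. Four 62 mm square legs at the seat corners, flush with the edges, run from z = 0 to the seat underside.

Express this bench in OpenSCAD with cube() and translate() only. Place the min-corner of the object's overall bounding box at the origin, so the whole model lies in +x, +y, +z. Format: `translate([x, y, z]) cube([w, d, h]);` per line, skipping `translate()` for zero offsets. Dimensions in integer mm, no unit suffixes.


translate([0, 0, 426]) cube([1304, 322, 44]);
cube([62, 62, 426]);
translate([0, 260, 0]) cube([62, 62, 426]);
translate([1242, 0, 0]) cube([62, 62, 426]);
translate([1242, 260, 0]) cube([62, 62, 426]);


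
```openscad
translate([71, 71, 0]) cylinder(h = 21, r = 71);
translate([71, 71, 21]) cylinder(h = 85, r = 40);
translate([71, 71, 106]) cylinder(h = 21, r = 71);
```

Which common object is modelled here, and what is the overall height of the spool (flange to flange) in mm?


A spool. The overall height is 127 mm.

Three coaxial cylinders, large–small–large — a spool. Two 21 mm flanges and a 85 mm core give 21 + 85 + 21 = 127 mm.
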